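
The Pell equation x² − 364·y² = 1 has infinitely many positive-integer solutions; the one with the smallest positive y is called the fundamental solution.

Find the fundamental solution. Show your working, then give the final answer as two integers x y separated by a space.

4954951 259710

√364 = [19; 12,1,2,3,1,8,1,3,2,1,12,38, …], period ℓ=12 (even) → k=11
i=0: a=19 ⇒ p=19, q=1
i=1: a=12 ⇒ p=229, q=12
…
i=3: a=2 ⇒ p=725, q=38
i=4: a=3 ⇒ p=2423, q=127
i=5: a=1 ⇒ p=3148, q=165
i=6: a=8 ⇒ p=27607, q=1447
i=7: a=1 ⇒ p=30755, q=1612
i=8: a=3 ⇒ p=119872, q=6283
…
i=10: a=1 ⇒ p=390371, q=20461
i=11: a=12 ⇒ p=4954951, q=259710
(x₁, y₁) = (4954951, 259710);  4954951² − 364·259710² = 1 ✓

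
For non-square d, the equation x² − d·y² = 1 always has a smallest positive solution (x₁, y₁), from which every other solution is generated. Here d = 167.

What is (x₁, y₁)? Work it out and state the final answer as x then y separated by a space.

√167 → a₀=12, period (1,11,1,24); ℓ=4 even so k=3
k=0  a_k=12  p_k/q_k = 12/1
…
k=2  a_k=11  p_k/q_k = 155/12
k=3  a_k=1  p_k/q_k = 168/13
fundamental: x₁=168, y₁=13  (since 28224 − 167·169 = 1)

168 13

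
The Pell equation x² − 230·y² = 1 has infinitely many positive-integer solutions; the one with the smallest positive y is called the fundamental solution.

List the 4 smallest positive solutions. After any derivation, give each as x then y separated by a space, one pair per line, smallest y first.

91 6
16561 1092
3014011 198738
548533441 36169224

√230 → a₀=15, period (6,30); ℓ=2 even so k=1
k=0  a_k=15  p_k/q_k = 15/1
k=1  a_k=6  p_k/q_k = 91/6
(x₁, y₁) = (91, 6);  91² − 230·6² = 1 ✓
(91+6√230)^2 = 16561 + 1092√230
(91+6√230)^3 = 3014011 + 198738√230
(91+6√230)^4 = 548533441 + 36169224√230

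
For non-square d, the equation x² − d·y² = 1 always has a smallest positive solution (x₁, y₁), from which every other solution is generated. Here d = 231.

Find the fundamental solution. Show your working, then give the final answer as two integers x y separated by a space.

76 5

√231 = [15; 5,30, …], period ℓ=2 (even) → k=1
i=0: a=15 ⇒ p=15, q=1
i=1: a=5 ⇒ p=76, q=5
→ (76, 5).  Check: 76²=5776, 231·5²=5775, difference 1.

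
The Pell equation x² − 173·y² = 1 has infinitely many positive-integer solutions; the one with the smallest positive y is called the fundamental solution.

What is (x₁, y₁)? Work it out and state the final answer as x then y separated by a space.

d=173: √d = [13; 6,1,1,6,26] (ℓ=5, odd), read p_9/q_9
step 0: (13, 1)  from 13·(1,0) + (0,1)
…
step 2: (92, 7)  from 1·(79,6) + (13,1)
step 3: (171, 13)  from 1·(92,7) + (79,6)
…
step 5: (29239, 2223)  from 26·(1118,85) + (171,13)
step 6: (176552, 13423)  from 6·(29239,2223) + (1118,85)
…
step 8: (382343, 29069)  from 1·(205791,15646) + (176552,13423)
step 9: (2499849, 190060)  from 6·(382343,29069) + (205791,15646)
→ (2499849, 190060).  Check: 2499849²=6249245022801, 173·190060²=6249245022800, difference 1.

2499849 190060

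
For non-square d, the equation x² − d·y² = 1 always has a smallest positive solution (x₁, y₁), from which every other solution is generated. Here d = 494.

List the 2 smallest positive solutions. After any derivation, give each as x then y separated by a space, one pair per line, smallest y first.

73035 3286
10668222449 479986020

[22; 4,2,2,1,2,1,2,2,4,44] for √494; ℓ=10 ⇒ convergent index 9
i=0: a=22 ⇒ p=22, q=1
…
i=2: a=2 ⇒ p=200, q=9
i=3: a=2 ⇒ p=489, q=22
i=4: a=1 ⇒ p=689, q=31
…
i=6: a=1 ⇒ p=2556, q=115
…
i=8: a=2 ⇒ p=16514, q=743
i=9: a=4 ⇒ p=73035, q=3286
(x₁, y₁) = (73035, 3286);  73035² − 494·3286² = 1 ✓
(73035+3286√494)^2 = 10668222449 + 479986020√494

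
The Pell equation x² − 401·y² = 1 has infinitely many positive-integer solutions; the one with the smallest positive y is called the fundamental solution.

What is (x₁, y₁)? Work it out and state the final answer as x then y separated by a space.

√401 → a₀=20, period (40); ℓ=1 odd so k=1
a_0=20:  p_0=20·1+0=20,  q_0=20·0+1=1
a_1=40:  p_1=40·20+1=801,  q_1=40·1+0=40
→ (801, 40).  Check: 801²=641601, 401·40²=641600, difference 1.

801 40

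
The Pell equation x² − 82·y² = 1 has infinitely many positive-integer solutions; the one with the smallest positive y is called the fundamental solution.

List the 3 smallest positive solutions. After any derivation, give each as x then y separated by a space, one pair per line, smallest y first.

[9; 18] for √82; ℓ=1 ⇒ convergent index 1
i=0: a=9 ⇒ p=9, q=1
i=1: a=18 ⇒ p=163, q=18
fundamental: x₁=163, y₁=18  (since 26569 − 82·324 = 1)
k=2:  x_2 = 163·163+82·18·18 = 53137,  y_2 = 163·18+18·163 = 5868
k=3:  x_3 = 163·53137+82·18·5868 = 17322499,  y_3 = 163·5868+18·53137 = 1912950

163 18
53137 5868
17322499 1912950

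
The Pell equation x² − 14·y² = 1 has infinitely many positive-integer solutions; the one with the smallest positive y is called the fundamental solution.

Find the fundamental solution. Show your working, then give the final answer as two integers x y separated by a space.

√14 → a₀=3, period (1,2,1,6); ℓ=4 even so k=3
k=0  a_k=3  p_k/q_k = 3/1
k=1  a_k=1  p_k/q_k = 4/1
k=2  a_k=2  p_k/q_k = 11/3
k=3  a_k=1  p_k/q_k = 15/4
→ (15, 4).  Check: 15²=225, 14·4²=224, difference 1.

15 4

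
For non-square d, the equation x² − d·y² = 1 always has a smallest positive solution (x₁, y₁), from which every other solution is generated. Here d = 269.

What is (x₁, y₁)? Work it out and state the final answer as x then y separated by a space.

√269 = [16; 2,2,32, …], period ℓ=3 (odd) → k=5
i=0: a=16 ⇒ p=16, q=1
i=1: a=2 ⇒ p=33, q=2
i=2: a=2 ⇒ p=82, q=5
i=3: a=32 ⇒ p=2657, q=162
i=4: a=2 ⇒ p=5396, q=329
i=5: a=2 ⇒ p=13449, q=820
fundamental: x₁=13449, y₁=820  (since 180875601 − 269·672400 = 1)

13449 820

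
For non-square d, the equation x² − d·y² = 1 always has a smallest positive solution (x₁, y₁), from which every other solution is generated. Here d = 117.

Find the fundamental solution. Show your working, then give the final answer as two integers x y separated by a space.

649 60

d=117: √d = [10; 1,4,2,4,1,20] (ℓ=6, even), read p_5/q_5
a_0=10:  p_0=10·1+0=10,  q_0=10·0+1=1
…
a_4=4:  p_4=4·119+54=530,  q_4=4·11+5=49
a_5=1:  p_5=1·530+119=649,  q_5=1·49+11=60
(x₁, y₁) = (649, 60);  649² − 117·60² = 1 ✓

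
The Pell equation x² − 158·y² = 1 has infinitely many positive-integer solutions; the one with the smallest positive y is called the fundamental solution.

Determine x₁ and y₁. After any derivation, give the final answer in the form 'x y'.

7743 616

√158 → a₀=12, period (1,1,3,12,3,1,1,24); ℓ=8 even so k=7
step 0: (12, 1)  from 12·(1,0) + (0,1)
step 1: (13, 1)  from 1·(12,1) + (1,0)
…
step 3: (88, 7)  from 3·(25,2) + (13,1)
…
step 5: (3331, 265)  from 3·(1081,86) + (88,7)
step 6: (4412, 351)  from 1·(3331,265) + (1081,86)
step 7: (7743, 616)  from 1·(4412,351) + (3331,265)
→ (7743, 616).  Check: 7743²=59954049, 158·616²=59954048, difference 1.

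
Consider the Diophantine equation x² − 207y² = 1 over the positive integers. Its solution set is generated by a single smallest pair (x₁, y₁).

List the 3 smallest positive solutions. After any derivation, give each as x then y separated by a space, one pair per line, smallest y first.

1151 80
2649601 184160
6099380351 423936240

√207 → a₀=14, period (2,1,1,2,1,1,2,28); ℓ=8 even so k=7
a_0=14:  p_0=14·1+0=14,  q_0=14·0+1=1
a_1=2:  p_1=2·14+1=29,  q_1=2·1+0=2
a_2=1:  p_2=1·29+14=43,  q_2=1·2+1=3
a_3=1:  p_3=1·43+29=72,  q_3=1·3+2=5
…
a_6=1:  p_6=1·259+187=446,  q_6=1·18+13=31
a_7=2:  p_7=2·446+259=1151,  q_7=2·31+18=80
fundamental: x₁=1151, y₁=80  (since 1324801 − 207·6400 = 1)
(1151+80√207)^2 = 2649601 + 184160√207
(1151+80√207)^3 = 6099380351 + 423936240√207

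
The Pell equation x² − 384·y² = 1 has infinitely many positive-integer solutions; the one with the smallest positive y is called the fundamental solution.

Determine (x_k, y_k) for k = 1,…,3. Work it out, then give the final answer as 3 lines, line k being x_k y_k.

4801 245
46099201 2352490
442644523201 22588608735

√384 → a₀=19, period (1,1,2,9,2,1,1,38); ℓ=8 even so k=7
i=0: a=19 ⇒ p=19, q=1
…
i=2: a=1 ⇒ p=39, q=2
i=3: a=2 ⇒ p=98, q=5
i=4: a=9 ⇒ p=921, q=47
i=5: a=2 ⇒ p=1940, q=99
i=6: a=1 ⇒ p=2861, q=146
i=7: a=1 ⇒ p=4801, q=245
→ (4801, 245).  Check: 4801²=23049601, 384·245²=23049600, difference 1.
n=2: (4801,245)∘(4801,245) = (4801·4801+384·245·245, 4801·245+245·4801) = (46099201,2352490)
n=3: (46099201,2352490)∘(4801,245) = (4801·46099201+384·245·2352490, 4801·2352490+245·46099201) = (442644523201,22588608735)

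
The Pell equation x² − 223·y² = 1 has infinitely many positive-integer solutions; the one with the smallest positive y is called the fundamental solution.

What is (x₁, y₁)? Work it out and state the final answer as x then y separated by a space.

224 15

√223 → a₀=14, period (1,13,1,28); ℓ=4 even so k=3
step 0: (14, 1)  from 14·(1,0) + (0,1)
step 1: (15, 1)  from 1·(14,1) + (1,0)
step 2: (209, 14)  from 13·(15,1) + (14,1)
step 3: (224, 15)  from 1·(209,14) + (15,1)
(x₁, y₁) = (224, 15);  224² − 223·15² = 1 ✓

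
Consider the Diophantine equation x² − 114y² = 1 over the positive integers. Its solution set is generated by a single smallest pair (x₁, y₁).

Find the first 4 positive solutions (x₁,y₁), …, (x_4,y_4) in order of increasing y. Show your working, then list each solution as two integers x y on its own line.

d=114: √d = [10; 1,2,10,2,1,20] (ℓ=6, even), read p_5/q_5
a_0=10:  p_0=10·1+0=10,  q_0=10·0+1=1
a_1=1:  p_1=1·10+1=11,  q_1=1·1+0=1
a_2=2:  p_2=2·11+10=32,  q_2=2·1+1=3
…
a_4=2:  p_4=2·331+32=694,  q_4=2·31+3=65
a_5=1:  p_5=1·694+331=1025,  q_5=1·65+31=96
(x₁, y₁) = (1025, 96);  1025² − 114·96² = 1 ✓
(x_2, y_2) = (1025·1025 + 114·96·96, 1025·96 + 96·1025) = (2101249, 196800)
(x_3, y_3) = (1025·2101249 + 114·96·196800, 1025·196800 + 96·2101249) = (4307559425, 403439904)
(x_4, y_4) = (1025·4307559425 + 114·96·403439904, 1025·403439904 + 96·4307559425) = (8830494720001, 827051606400)

1025 96
2101249 196800
4307559425 403439904
8830494720001 827051606400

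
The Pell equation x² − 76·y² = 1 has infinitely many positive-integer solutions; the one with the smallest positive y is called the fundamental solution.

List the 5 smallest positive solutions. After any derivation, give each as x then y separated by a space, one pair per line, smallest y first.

√76 = [8; 1,2,1,1,5,4,5,1,1,2,1,16, …], period ℓ=12 (even) → k=11
step 0: (8, 1)  from 8·(1,0) + (0,1)
…
step 2: (26, 3)  from 2·(9,1) + (8,1)
step 3: (35, 4)  from 1·(26,3) + (9,1)
step 4: (61, 7)  from 1·(35,4) + (26,3)
step 5: (340, 39)  from 5·(61,7) + (35,4)
…
step 7: (7445, 854)  from 5·(1421,163) + (340,39)
step 8: (8866, 1017)  from 1·(7445,854) + (1421,163)
step 9: (16311, 1871)  from 1·(8866,1017) + (7445,854)
step 10: (41488, 4759)  from 2·(16311,1871) + (8866,1017)
step 11: (57799, 6630)  from 1·(41488,4759) + (16311,1871)
fundamental: x₁=57799, y₁=6630  (since 3340724401 − 76·43956900 = 1)
(x_2, y_2) = (57799·57799 + 76·6630·6630, 57799·6630 + 6630·57799) = (6681448801, 766414740)
(x_3, y_3) = (57799·6681448801 + 76·6630·766414740, 57799·766414740 + 6630·6681448801) = (772362118440199, 88596011107890)
(x_4, y_4) = (57799·772362118440199 + 76·6630·88596011107890, 57799·88596011107890 + 6630·772362118440199) = (89283516160768675201, 10241521691283453480)
(x_5, y_5) = (57799·89283516160768675201 + 76·6630·10241521691283453480, 57799·10241521691283453480 + 6630·89283516160768675201) = (10320995900380175197444999, 1183899424380388644273150)

57799 6630
6681448801 766414740
772362118440199 88596011107890
89283516160768675201 10241521691283453480
10320995900380175197444999 1183899424380388644273150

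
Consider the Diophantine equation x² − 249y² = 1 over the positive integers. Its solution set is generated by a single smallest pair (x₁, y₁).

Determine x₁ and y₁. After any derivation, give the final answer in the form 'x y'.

8553815 542076

√249 = [15; 1,3,1,1,5,…,3,1,30, …], period ℓ=16 (even) → k=15
k=0  a_k=15  p_k/q_k = 15/1
…
k=2  a_k=3  p_k/q_k = 63/4
k=3  a_k=1  p_k/q_k = 79/5
…
k=7  a_k=3  p_k/q_k = 3582/227
…
k=10  a_k=1  p_k/q_k = 150586/9543
k=11  a_k=5  p_k/q_k = 866765/54929
k=12  a_k=1  p_k/q_k = 1017351/64472
k=13  a_k=1  p_k/q_k = 1884116/119401
k=14  a_k=3  p_k/q_k = 6669699/422675
k=15  a_k=1  p_k/q_k = 8553815/542076
(x₁, y₁) = (8553815, 542076);  8553815² − 249·542076² = 1 ✓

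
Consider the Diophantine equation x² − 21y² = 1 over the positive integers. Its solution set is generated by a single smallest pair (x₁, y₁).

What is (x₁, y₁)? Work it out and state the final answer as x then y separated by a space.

55 12

[4; 1,1,2,1,1,8] for √21; ℓ=6 ⇒ convergent index 5
a_0=4:  p_0=4·1+0=4,  q_0=4·0+1=1
a_1=1:  p_1=1·4+1=5,  q_1=1·1+0=1
a_2=1:  p_2=1·5+4=9,  q_2=1·1+1=2
a_3=2:  p_3=2·9+5=23,  q_3=2·2+1=5
a_4=1:  p_4=1·23+9=32,  q_4=1·5+2=7
a_5=1:  p_5=1·32+23=55,  q_5=1·7+5=12
fundamental: x₁=55, y₁=12  (since 3025 − 21·144 = 1)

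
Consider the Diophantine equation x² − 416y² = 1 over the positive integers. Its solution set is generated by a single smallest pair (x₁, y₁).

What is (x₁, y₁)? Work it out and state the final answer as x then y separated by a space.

√416 → a₀=20, period (2,1,1,9,1,1,2,40); ℓ=8 even so k=7
k=0  a_k=20  p_k/q_k = 20/1
…
k=6  a_k=1  p_k/q_k = 2060/101
k=7  a_k=2  p_k/q_k = 5201/255
(x₁, y₁) = (5201, 255);  5201² − 416·255² = 1 ✓

5201 255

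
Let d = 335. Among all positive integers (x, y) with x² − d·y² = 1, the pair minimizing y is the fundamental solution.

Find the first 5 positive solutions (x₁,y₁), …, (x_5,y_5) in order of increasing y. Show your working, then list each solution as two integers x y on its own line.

[18; 3,3,3,36] for √335; ℓ=4 ⇒ convergent index 3
step 0: (18, 1)  from 18·(1,0) + (0,1)
…
step 2: (183, 10)  from 3·(55,3) + (18,1)
step 3: (604, 33)  from 3·(183,10) + (55,3)
→ (604, 33).  Check: 604²=364816, 335·33²=364815, difference 1.
n=2: (604,33)∘(604,33) = (604·604+335·33·33, 604·33+33·604) = (729631,39864)
n=3: (729631,39864)∘(604,33) = (604·729631+335·33·39864, 604·39864+33·729631) = (881393644,48155679)
n=4: (881393644,48155679)∘(604,33) = (604·881393644+335·33·48155679, 604·48155679+33·881393644) = (1064722792321,58172020368)
n=5: (1064722792321,58172020368)∘(604,33) = (604·1064722792321+335·33·58172020368, 604·58172020368+33·1064722792321) = (1286184251730124,70271752448865)

604 33
729631 39864
881393644 48155679
1064722792321 58172020368
1286184251730124 70271752448865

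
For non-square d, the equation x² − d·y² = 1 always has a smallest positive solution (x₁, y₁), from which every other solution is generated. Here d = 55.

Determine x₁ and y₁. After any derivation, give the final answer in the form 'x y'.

√55 = [7; 2,2,2,14, …], period ℓ=4 (even) → k=3
step 0: (7, 1)  from 7·(1,0) + (0,1)
step 1: (15, 2)  from 2·(7,1) + (1,0)
step 2: (37, 5)  from 2·(15,2) + (7,1)
step 3: (89, 12)  from 2·(37,5) + (15,2)
(x₁, y₁) = (89, 12);  89² − 55·12² = 1 ✓

89 12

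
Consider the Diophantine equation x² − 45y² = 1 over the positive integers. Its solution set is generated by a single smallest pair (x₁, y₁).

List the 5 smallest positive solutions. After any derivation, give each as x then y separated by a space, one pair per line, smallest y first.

161 24
51841 7728
16692641 2488392
5374978561 801254496
1730726404001 258001459320

√45 = [6; 1,2,2,2,1,12, …], period ℓ=6 (even) → k=5
a_0=6:  p_0=6·1+0=6,  q_0=6·0+1=1
…
a_3=2:  p_3=2·20+7=47,  q_3=2·3+1=7
a_4=2:  p_4=2·47+20=114,  q_4=2·7+3=17
a_5=1:  p_5=1·114+47=161,  q_5=1·17+7=24
(x₁, y₁) = (161, 24);  161² − 45·24² = 1 ✓
(161+24√45)^2 = 51841 + 7728√45
(161+24√45)^3 = 16692641 + 2488392√45
(161+24√45)^4 = 5374978561 + 801254496√45
(161+24√45)^5 = 1730726404001 + 258001459320√45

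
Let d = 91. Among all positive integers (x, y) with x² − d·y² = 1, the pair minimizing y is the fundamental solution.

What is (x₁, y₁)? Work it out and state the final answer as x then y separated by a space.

1574 165

√91 = [9; 1,1,5,1,5,1,1,18, …], period ℓ=8 (even) → k=7
i=0: a=9 ⇒ p=9, q=1
…
i=6: a=1 ⇒ p=849, q=89
i=7: a=1 ⇒ p=1574, q=165
→ (1574, 165).  Check: 1574²=2477476, 91·165²=2477475, difference 1.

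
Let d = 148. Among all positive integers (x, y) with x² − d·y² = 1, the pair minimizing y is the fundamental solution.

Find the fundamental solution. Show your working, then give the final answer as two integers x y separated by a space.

√148 → a₀=12, period (6,24); ℓ=2 even so k=1
k=0  a_k=12  p_k/q_k = 12/1
k=1  a_k=6  p_k/q_k = 73/6
(x₁, y₁) = (73, 6);  73² − 148·6² = 1 ✓

73 6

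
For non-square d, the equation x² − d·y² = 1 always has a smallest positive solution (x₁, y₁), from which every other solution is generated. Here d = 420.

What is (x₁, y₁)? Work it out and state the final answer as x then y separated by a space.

√420 → a₀=20, period (2,40); ℓ=2 even so k=1
k=0  a_k=20  p_k/q_k = 20/1
k=1  a_k=2  p_k/q_k = 41/2
fundamental: x₁=41, y₁=2  (since 1681 − 420·4 = 1)

41 2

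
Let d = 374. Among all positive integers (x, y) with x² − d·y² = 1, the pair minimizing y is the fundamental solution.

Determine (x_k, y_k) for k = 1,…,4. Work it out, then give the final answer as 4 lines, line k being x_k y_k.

√374 → a₀=19, period (2,1,18,1,2,38); ℓ=6 even so k=5
step 0: (19, 1)  from 19·(1,0) + (0,1)
…
step 3: (1083, 56)  from 18·(58,3) + (39,2)
step 4: (1141, 59)  from 1·(1083,56) + (58,3)
step 5: (3365, 174)  from 2·(1141,59) + (1083,56)
fundamental: x₁=3365, y₁=174  (since 11323225 − 374·30276 = 1)
(3365+174√374)^2 = 22646449 + 1171020√374
(3365+174√374)^3 = 152410598405 + 7880964426√374
(3365+174√374)^4 = 1025723304619201 + 53038889415960√374

3365 174
22646449 1171020
152410598405 7880964426
1025723304619201 53038889415960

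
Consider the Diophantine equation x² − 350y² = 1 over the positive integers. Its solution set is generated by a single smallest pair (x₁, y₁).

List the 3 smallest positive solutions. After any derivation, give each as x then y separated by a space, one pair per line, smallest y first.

[18; 1,2,2,2,1,36] for √350; ℓ=6 ⇒ convergent index 5
k=0  a_k=18  p_k/q_k = 18/1
k=1  a_k=1  p_k/q_k = 19/1
k=2  a_k=2  p_k/q_k = 56/3
k=3  a_k=2  p_k/q_k = 131/7
k=4  a_k=2  p_k/q_k = 318/17
k=5  a_k=1  p_k/q_k = 449/24
(x₁, y₁) = (449, 24);  449² − 350·24² = 1 ✓
k=2:  x_2 = 449·449+350·24·24 = 403201,  y_2 = 449·24+24·449 = 21552
k=3:  x_3 = 449·403201+350·24·21552 = 362074049,  y_3 = 449·21552+24·403201 = 19353672

449 24
403201 21552
362074049 19353672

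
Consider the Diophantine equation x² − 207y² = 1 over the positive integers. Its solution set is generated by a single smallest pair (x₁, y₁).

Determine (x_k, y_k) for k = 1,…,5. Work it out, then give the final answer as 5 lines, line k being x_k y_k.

1151 80
2649601 184160
6099380351 423936240
14040770918401 975901040320
32321848554778751 2246523770880400

√207 → a₀=14, period (2,1,1,2,1,1,2,28); ℓ=8 even so k=7
a_0=14:  p_0=14·1+0=14,  q_0=14·0+1=1
a_1=2:  p_1=2·14+1=29,  q_1=2·1+0=2
…
a_3=1:  p_3=1·43+29=72,  q_3=1·3+2=5
…
a_6=1:  p_6=1·259+187=446,  q_6=1·18+13=31
a_7=2:  p_7=2·446+259=1151,  q_7=2·31+18=80
→ (1151, 80).  Check: 1151²=1324801, 207·80²=1324800, difference 1.
(x_2, y_2) = (1151·1151 + 207·80·80, 1151·80 + 80·1151) = (2649601, 184160)
(x_3, y_3) = (1151·2649601 + 207·80·184160, 1151·184160 + 80·2649601) = (6099380351, 423936240)
(x_4, y_4) = (1151·6099380351 + 207·80·423936240, 1151·423936240 + 80·6099380351) = (14040770918401, 975901040320)
(x_5, y_5) = (1151·14040770918401 + 207·80·975901040320, 1151·975901040320 + 80·14040770918401) = (32321848554778751, 2246523770880400)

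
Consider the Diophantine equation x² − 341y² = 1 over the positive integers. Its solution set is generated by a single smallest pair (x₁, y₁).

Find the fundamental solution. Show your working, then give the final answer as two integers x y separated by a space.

[18; 2,6,1,8,2,…,6,2,36] for √341; ℓ=14 ⇒ convergent index 13
k=0  a_k=18  p_k/q_k = 18/1
…
k=4  a_k=8  p_k/q_k = 2456/133
…
k=7  a_k=2  p_k/q_k = 20479/1109
k=8  a_k=1  p_k/q_k = 28124/1523
k=9  a_k=2  p_k/q_k = 76727/4155
k=10  a_k=8  p_k/q_k = 641940/34763
k=11  a_k=1  p_k/q_k = 718667/38918
k=12  a_k=6  p_k/q_k = 4953942/268271
k=13  a_k=2  p_k/q_k = 10626551/575460
fundamental: x₁=10626551, y₁=575460  (since 112923586155601 − 341·331154211600 = 1)

10626551 575460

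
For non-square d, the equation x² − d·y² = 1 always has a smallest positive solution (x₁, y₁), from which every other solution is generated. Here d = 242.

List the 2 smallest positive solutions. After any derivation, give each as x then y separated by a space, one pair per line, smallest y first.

19601 1260
768398401 49394520

[15; 1,1,3,1,14,1,3,1,1,30] for √242; ℓ=10 ⇒ convergent index 9
k=0  a_k=15  p_k/q_k = 15/1
…
k=8  a_k=1  p_k/q_k = 10905/701
k=9  a_k=1  p_k/q_k = 19601/1260
→ (19601, 1260).  Check: 19601²=384199201, 242·1260²=384199200, difference 1.
n=2: (19601,1260)∘(19601,1260) = (19601·19601+242·1260·1260, 19601·1260+1260·19601) = (768398401,49394520)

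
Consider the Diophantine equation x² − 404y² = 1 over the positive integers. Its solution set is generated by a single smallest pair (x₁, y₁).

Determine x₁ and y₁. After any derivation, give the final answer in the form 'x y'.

201 10

d=404: √d = [20; 10,40] (ℓ=2, even), read p_1/q_1
a_0=20:  p_0=20·1+0=20,  q_0=20·0+1=1
a_1=10:  p_1=10·20+1=201,  q_1=10·1+0=10
→ (201, 10).  Check: 201²=40401, 404·10²=40400, difference 1.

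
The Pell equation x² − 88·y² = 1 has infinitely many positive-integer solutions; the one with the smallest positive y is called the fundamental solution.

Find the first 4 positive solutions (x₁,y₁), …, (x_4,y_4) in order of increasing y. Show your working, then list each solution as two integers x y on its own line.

197 21
77617 8274
30580901 3259935
12048797377 1284406116

d=88: √d = [9; 2,1,1,1,2,18] (ℓ=6, even), read p_5/q_5
a_0=9:  p_0=9·1+0=9,  q_0=9·0+1=1
…
a_2=1:  p_2=1·19+9=28,  q_2=1·2+1=3
a_3=1:  p_3=1·28+19=47,  q_3=1·3+2=5
a_4=1:  p_4=1·47+28=75,  q_4=1·5+3=8
a_5=2:  p_5=2·75+47=197,  q_5=2·8+5=21
(x₁, y₁) = (197, 21);  197² − 88·21² = 1 ✓
(197+21√88)^2 = 77617 + 8274√88
(197+21√88)^3 = 30580901 + 3259935√88
(197+21√88)^4 = 12048797377 + 1284406116√88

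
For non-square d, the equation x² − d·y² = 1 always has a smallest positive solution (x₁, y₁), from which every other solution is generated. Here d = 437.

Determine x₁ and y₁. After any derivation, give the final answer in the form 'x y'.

4599 220

[20; 1,9,2,9,1,40] for √437; ℓ=6 ⇒ convergent index 5
k=0  a_k=20  p_k/q_k = 20/1
k=1  a_k=1  p_k/q_k = 21/1
…
k=3  a_k=2  p_k/q_k = 439/21
k=4  a_k=9  p_k/q_k = 4160/199
k=5  a_k=1  p_k/q_k = 4599/220
(x₁, y₁) = (4599, 220);  4599² − 437·220² = 1 ✓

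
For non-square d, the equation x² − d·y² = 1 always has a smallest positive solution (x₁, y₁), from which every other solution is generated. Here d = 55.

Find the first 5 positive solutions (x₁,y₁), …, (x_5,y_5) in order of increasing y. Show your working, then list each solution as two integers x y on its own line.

d=55: √d = [7; 2,2,2,14] (ℓ=4, even), read p_3/q_3
i=0: a=7 ⇒ p=7, q=1
i=1: a=2 ⇒ p=15, q=2
i=2: a=2 ⇒ p=37, q=5
i=3: a=2 ⇒ p=89, q=12
fundamental: x₁=89, y₁=12  (since 7921 − 55·144 = 1)
(89+12√55)^2 = 15841 + 2136√55
(89+12√55)^3 = 2819609 + 380196√55
(89+12√55)^4 = 501874561 + 67672752√55
(89+12√55)^5 = 89330852249 + 12045369660√55

89 12
15841 2136
2819609 380196
501874561 67672752
89330852249 12045369660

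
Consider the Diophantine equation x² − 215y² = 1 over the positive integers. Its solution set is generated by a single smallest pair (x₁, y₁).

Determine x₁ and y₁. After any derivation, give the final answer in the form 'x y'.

√215 → a₀=14, period (1,1,1,28); ℓ=4 even so k=3
i=0: a=14 ⇒ p=14, q=1
…
i=2: a=1 ⇒ p=29, q=2
i=3: a=1 ⇒ p=44, q=3
fundamental: x₁=44, y₁=3  (since 1936 − 215·9 = 1)

44 3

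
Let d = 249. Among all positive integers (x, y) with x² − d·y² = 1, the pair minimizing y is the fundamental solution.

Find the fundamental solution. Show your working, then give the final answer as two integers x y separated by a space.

8553815 542076

√249 → a₀=15, period (1,3,1,1,5,…,3,1,30); ℓ=16 even so k=15
k=0  a_k=15  p_k/q_k = 15/1
k=1  a_k=1  p_k/q_k = 16/1
…
k=3  a_k=1  p_k/q_k = 79/5
…
k=6  a_k=1  p_k/q_k = 931/59
k=7  a_k=3  p_k/q_k = 3582/227
k=8  a_k=10  p_k/q_k = 36751/2329
…
k=10  a_k=1  p_k/q_k = 150586/9543
k=11  a_k=5  p_k/q_k = 866765/54929
…
k=13  a_k=1  p_k/q_k = 1884116/119401
k=14  a_k=3  p_k/q_k = 6669699/422675
k=15  a_k=1  p_k/q_k = 8553815/542076
(x₁, y₁) = (8553815, 542076);  8553815² − 249·542076² = 1 ✓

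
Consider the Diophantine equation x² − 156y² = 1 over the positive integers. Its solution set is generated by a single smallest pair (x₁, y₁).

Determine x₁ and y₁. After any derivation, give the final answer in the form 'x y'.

25 2

√156 → a₀=12, period (2,24); ℓ=2 even so k=1
step 0: (12, 1)  from 12·(1,0) + (0,1)
step 1: (25, 2)  from 2·(12,1) + (1,0)
fundamental: x₁=25, y₁=2  (since 625 − 156·4 = 1)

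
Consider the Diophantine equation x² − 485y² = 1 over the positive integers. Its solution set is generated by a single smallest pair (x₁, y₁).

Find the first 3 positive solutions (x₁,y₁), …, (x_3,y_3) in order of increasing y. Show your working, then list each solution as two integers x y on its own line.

969 44
1877921 85272
3639409929 165257092

√485 = [22; 44, …], period ℓ=1 (odd) → k=1
i=0: a=22 ⇒ p=22, q=1
i=1: a=44 ⇒ p=969, q=44
→ (969, 44).  Check: 969²=938961, 485·44²=938960, difference 1.
(969+44√485)^2 = 1877921 + 85272√485
(969+44√485)^3 = 3639409929 + 165257092√485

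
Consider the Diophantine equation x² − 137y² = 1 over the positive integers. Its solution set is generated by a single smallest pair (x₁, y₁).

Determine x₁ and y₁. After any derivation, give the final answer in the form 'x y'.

6083073 519712

d=137: √d = [11; 1,2,2,1,1,2,2,1,22] (ℓ=9, odd), read p_17/q_17
i=0: a=11 ⇒ p=11, q=1
…
i=8: a=1 ⇒ p=1744, q=149
…
i=15: a=2 ⇒ p=1796332, q=153471
i=16: a=2 ⇒ p=4286741, q=366241
i=17: a=1 ⇒ p=6083073, q=519712
→ (6083073, 519712).  Check: 6083073²=37003777123329, 137·519712²=37003777123328, difference 1.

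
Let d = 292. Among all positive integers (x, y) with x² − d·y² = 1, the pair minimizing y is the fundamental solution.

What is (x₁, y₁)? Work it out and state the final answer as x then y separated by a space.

2281249 133500

√292 → a₀=17, period (11,2,1,3,8,3,1,2,11,34); ℓ=10 even so k=9
k=0  a_k=17  p_k/q_k = 17/1
…
k=4  a_k=3  p_k/q_k = 2136/125
…
k=6  a_k=3  p_k/q_k = 55143/3227
…
k=8  a_k=2  p_k/q_k = 200767/11749
k=9  a_k=11  p_k/q_k = 2281249/133500
→ (2281249, 133500).  Check: 2281249²=5204097000001, 292·133500²=5204097000000, difference 1.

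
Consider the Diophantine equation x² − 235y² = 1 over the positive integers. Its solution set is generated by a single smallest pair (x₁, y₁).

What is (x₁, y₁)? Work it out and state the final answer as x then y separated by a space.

d=235: √d = [15; 3,30] (ℓ=2, even), read p_1/q_1
step 0: (15, 1)  from 15·(1,0) + (0,1)
step 1: (46, 3)  from 3·(15,1) + (1,0)
fundamental: x₁=46, y₁=3  (since 2116 − 235·9 = 1)

46 3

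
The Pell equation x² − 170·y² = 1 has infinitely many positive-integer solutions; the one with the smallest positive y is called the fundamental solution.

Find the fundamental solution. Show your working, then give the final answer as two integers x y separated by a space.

339 26

d=170: √d = [13; 26] (ℓ=1, odd), read p_1/q_1
k=0  a_k=13  p_k/q_k = 13/1
k=1  a_k=26  p_k/q_k = 339/26
fundamental: x₁=339, y₁=26  (since 114921 − 170·676 = 1)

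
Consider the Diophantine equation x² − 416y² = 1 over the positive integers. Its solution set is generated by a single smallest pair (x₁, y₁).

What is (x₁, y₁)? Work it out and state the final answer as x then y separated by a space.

[20; 2,1,1,9,1,1,2,40] for √416; ℓ=8 ⇒ convergent index 7
step 0: (20, 1)  from 20·(1,0) + (0,1)
…
step 2: (61, 3)  from 1·(41,2) + (20,1)
…
step 6: (2060, 101)  from 1·(1081,53) + (979,48)
step 7: (5201, 255)  from 2·(2060,101) + (1081,53)
(x₁, y₁) = (5201, 255);  5201² − 416·255² = 1 ✓

5201 255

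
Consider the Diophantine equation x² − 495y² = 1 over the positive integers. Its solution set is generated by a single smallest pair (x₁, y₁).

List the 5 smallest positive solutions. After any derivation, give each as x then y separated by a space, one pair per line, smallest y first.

[22; 4,44] for √495; ℓ=2 ⇒ convergent index 1
i=0: a=22 ⇒ p=22, q=1
i=1: a=4 ⇒ p=89, q=4
(x₁, y₁) = (89, 4);  89² − 495·4² = 1 ✓
(89+4√495)^2 = 15841 + 712√495
(89+4√495)^3 = 2819609 + 126732√495
(89+4√495)^4 = 501874561 + 22557584√495
(89+4√495)^5 = 89330852249 + 4015123220√495

89 4
15841 712
2819609 126732
501874561 22557584
89330852249 4015123220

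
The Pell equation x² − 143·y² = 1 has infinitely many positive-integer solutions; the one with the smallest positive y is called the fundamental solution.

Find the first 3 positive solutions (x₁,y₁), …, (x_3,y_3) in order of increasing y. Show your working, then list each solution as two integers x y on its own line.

[11; 1,22] for √143; ℓ=2 ⇒ convergent index 1
k=0  a_k=11  p_k/q_k = 11/1
k=1  a_k=1  p_k/q_k = 12/1
(x₁, y₁) = (12, 1);  12² − 143·1² = 1 ✓
k=2:  x_2 = 12·12+143·1·1 = 287,  y_2 = 12·1+1·12 = 24
k=3:  x_3 = 12·287+143·1·24 = 6876,  y_3 = 12·24+1·287 = 575

12 1
287 24
6876 575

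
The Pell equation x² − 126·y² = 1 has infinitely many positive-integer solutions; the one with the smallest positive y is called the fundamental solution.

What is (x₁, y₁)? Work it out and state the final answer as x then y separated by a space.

449 40

√126 = [11; 4,2,4,22, …], period ℓ=4 (even) → k=3
i=0: a=11 ⇒ p=11, q=1
i=1: a=4 ⇒ p=45, q=4
i=2: a=2 ⇒ p=101, q=9
i=3: a=4 ⇒ p=449, q=40
fundamental: x₁=449, y₁=40  (since 201601 − 126·1600 = 1)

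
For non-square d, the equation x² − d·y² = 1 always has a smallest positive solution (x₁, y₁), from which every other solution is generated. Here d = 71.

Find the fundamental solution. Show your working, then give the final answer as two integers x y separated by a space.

3480 413

d=71: √d = [8; 2,2,1,7,1,2,2,16] (ℓ=8, even), read p_7/q_7
k=0  a_k=8  p_k/q_k = 8/1
k=1  a_k=2  p_k/q_k = 17/2
k=2  a_k=2  p_k/q_k = 42/5
…
k=4  a_k=7  p_k/q_k = 455/54
k=5  a_k=1  p_k/q_k = 514/61
k=6  a_k=2  p_k/q_k = 1483/176
k=7  a_k=2  p_k/q_k = 3480/413
→ (3480, 413).  Check: 3480²=12110400, 71·413²=12110399, difference 1.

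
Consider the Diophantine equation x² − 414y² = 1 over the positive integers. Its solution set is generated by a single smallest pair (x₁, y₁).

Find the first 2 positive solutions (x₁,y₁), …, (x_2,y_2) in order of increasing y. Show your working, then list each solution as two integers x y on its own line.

d=414: √d = [20; 2,1,7,2,7,1,2,40] (ℓ=8, even), read p_7/q_7
a_0=20:  p_0=20·1+0=20,  q_0=20·0+1=1
a_1=2:  p_1=2·20+1=41,  q_1=2·1+0=2
a_2=1:  p_2=1·41+20=61,  q_2=1·2+1=3
…
a_6=1:  p_6=1·7447+997=8444,  q_6=1·366+49=415
a_7=2:  p_7=2·8444+7447=24335,  q_7=2·415+366=1196
(x₁, y₁) = (24335, 1196);  24335² − 414·1196² = 1 ✓
(24335+1196√414)^2 = 1184384449 + 58209320√414

24335 1196
1184384449 58209320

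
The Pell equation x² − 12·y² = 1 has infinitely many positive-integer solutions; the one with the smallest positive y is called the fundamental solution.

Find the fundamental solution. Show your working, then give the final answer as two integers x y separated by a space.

7 2

√12 → a₀=3, period (2,6); ℓ=2 even so k=1
a_0=3:  p_0=3·1+0=3,  q_0=3·0+1=1
a_1=2:  p_1=2·3+1=7,  q_1=2·1+0=2
→ (7, 2).  Check: 7²=49, 12·2²=48, difference 1.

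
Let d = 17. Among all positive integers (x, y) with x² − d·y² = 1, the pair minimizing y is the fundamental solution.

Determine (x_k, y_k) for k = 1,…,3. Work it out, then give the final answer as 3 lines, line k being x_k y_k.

√17 = [4; 8, …], period ℓ=1 (odd) → k=1
step 0: (4, 1)  from 4·(1,0) + (0,1)
step 1: (33, 8)  from 8·(4,1) + (1,0)
fundamental: x₁=33, y₁=8  (since 1089 − 17·64 = 1)
(33+8√17)^2 = 2177 + 528√17
(33+8√17)^3 = 143649 + 34840√17

33 8
2177 528
143649 34840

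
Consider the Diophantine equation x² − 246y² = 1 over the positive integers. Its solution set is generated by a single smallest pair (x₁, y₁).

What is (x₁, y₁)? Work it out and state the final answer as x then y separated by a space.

[15; 1,2,5,1,14,1,5,2,1,30] for √246; ℓ=10 ⇒ convergent index 9
i=0: a=15 ⇒ p=15, q=1
…
i=4: a=1 ⇒ p=298, q=19
i=5: a=14 ⇒ p=4423, q=282
i=6: a=1 ⇒ p=4721, q=301
i=7: a=5 ⇒ p=28028, q=1787
i=8: a=2 ⇒ p=60777, q=3875
i=9: a=1 ⇒ p=88805, q=5662
→ (88805, 5662).  Check: 88805²=7886328025, 246·5662²=7886328024, difference 1.

88805 5662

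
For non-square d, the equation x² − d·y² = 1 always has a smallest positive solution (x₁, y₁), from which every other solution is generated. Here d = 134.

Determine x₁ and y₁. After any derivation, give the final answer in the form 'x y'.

[11; 1,1,2,1,3,…,1,1,22] for √134; ℓ=14 ⇒ convergent index 13
a_0=11:  p_0=11·1+0=11,  q_0=11·0+1=1
a_1=1:  p_1=1·11+1=12,  q_1=1·1+0=1
…
a_4=1:  p_4=1·58+23=81,  q_4=1·5+2=7
a_5=3:  p_5=3·81+58=301,  q_5=3·7+5=26
…
a_9=3:  p_9=3·4503+4121=17630,  q_9=3·389+356=1523
a_10=1:  p_10=1·17630+4503=22133,  q_10=1·1523+389=1912
…
a_12=1:  p_12=1·61896+22133=84029,  q_12=1·5347+1912=7259
a_13=1:  p_13=1·84029+61896=145925,  q_13=1·7259+5347=12606
(x₁, y₁) = (145925, 12606);  145925² − 134·12606² = 1 ✓

145925 12606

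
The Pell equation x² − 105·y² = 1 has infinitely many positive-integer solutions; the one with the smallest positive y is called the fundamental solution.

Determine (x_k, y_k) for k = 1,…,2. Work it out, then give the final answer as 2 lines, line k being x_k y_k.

41 4
3361 328

[10; 4,20] for √105; ℓ=2 ⇒ convergent index 1
k=0  a_k=10  p_k/q_k = 10/1
k=1  a_k=4  p_k/q_k = 41/4
(x₁, y₁) = (41, 4);  41² − 105·4² = 1 ✓
(41+4√105)^2 = 3361 + 328√105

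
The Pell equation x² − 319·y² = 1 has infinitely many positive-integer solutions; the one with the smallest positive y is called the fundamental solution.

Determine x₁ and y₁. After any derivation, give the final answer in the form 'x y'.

√319 = [17; 1,6,5,1,4,…,6,1,34, …], period ℓ=14 (even) → k=13
step 0: (17, 1)  from 17·(1,0) + (0,1)
…
step 3: (643, 36)  from 5·(125,7) + (18,1)
…
step 6: (11913, 667)  from 3·(3715,208) + (768,43)
step 7: (15628, 875)  from 1·(11913,667) + (3715,208)
…
step 9: (250816, 14043)  from 4·(58797,3292) + (15628,875)
step 10: (309613, 17335)  from 1·(250816,14043) + (58797,3292)
…
step 12: (11102899, 621643)  from 6·(1798881,100718) + (309613,17335)
step 13: (12901780, 722361)  from 1·(11102899,621643) + (1798881,100718)
→ (12901780, 722361).  Check: 12901780²=166455927168400, 319·722361²=166455927168399, difference 1.

12901780 722361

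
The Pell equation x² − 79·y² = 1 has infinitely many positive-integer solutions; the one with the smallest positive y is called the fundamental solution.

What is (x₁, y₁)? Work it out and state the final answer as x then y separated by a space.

80 9

√79 → a₀=8, period (1,7,1,16); ℓ=4 even so k=3
step 0: (8, 1)  from 8·(1,0) + (0,1)
…
step 2: (71, 8)  from 7·(9,1) + (8,1)
step 3: (80, 9)  from 1·(71,8) + (9,1)
(x₁, y₁) = (80, 9);  80² − 79·9² = 1 ✓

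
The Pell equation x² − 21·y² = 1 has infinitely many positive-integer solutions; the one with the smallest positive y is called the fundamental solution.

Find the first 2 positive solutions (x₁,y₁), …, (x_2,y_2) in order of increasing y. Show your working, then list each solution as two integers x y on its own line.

√21 → a₀=4, period (1,1,2,1,1,8); ℓ=6 even so k=5
k=0  a_k=4  p_k/q_k = 4/1
…
k=2  a_k=1  p_k/q_k = 9/2
k=3  a_k=2  p_k/q_k = 23/5
k=4  a_k=1  p_k/q_k = 32/7
k=5  a_k=1  p_k/q_k = 55/12
fundamental: x₁=55, y₁=12  (since 3025 − 21·144 = 1)
(55+12√21)^2 = 6049 + 1320√21

55 12
6049 1320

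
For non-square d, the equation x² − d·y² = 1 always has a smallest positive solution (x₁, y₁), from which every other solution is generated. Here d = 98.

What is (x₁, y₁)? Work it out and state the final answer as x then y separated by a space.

√98 → a₀=9, period (1,8,1,18); ℓ=4 even so k=3
i=0: a=9 ⇒ p=9, q=1
i=1: a=1 ⇒ p=10, q=1
i=2: a=8 ⇒ p=89, q=9
i=3: a=1 ⇒ p=99, q=10
(x₁, y₁) = (99, 10);  99² − 98·10² = 1 ✓

99 10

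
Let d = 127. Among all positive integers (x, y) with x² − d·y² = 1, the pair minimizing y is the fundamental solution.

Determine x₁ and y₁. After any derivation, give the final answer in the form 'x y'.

4730624 419775

√127 → a₀=11, period (3,1,2,2,7,11,7,2,2,1,3,22); ℓ=12 even so k=11
a_0=11:  p_0=11·1+0=11,  q_0=11·0+1=1
a_1=3:  p_1=3·11+1=34,  q_1=3·1+0=3
a_2=1:  p_2=1·34+11=45,  q_2=1·3+1=4
a_3=2:  p_3=2·45+34=124,  q_3=2·4+3=11
a_4=2:  p_4=2·124+45=293,  q_4=2·11+4=26
…
a_7=7:  p_7=7·24218+2175=171701,  q_7=7·2149+193=15236
…
a_10=1:  p_10=1·906941+367620=1274561,  q_10=1·80478+32621=113099
a_11=3:  p_11=3·1274561+906941=4730624,  q_11=3·113099+80478=419775
→ (4730624, 419775).  Check: 4730624²=22378803429376, 127·419775²=22378803429375, difference 1.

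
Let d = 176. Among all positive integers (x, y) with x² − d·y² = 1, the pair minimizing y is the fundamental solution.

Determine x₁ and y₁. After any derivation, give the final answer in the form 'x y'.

199 15

[13; 3,1,3,26] for √176; ℓ=4 ⇒ convergent index 3
i=0: a=13 ⇒ p=13, q=1
i=1: a=3 ⇒ p=40, q=3
i=2: a=1 ⇒ p=53, q=4
i=3: a=3 ⇒ p=199, q=15
(x₁, y₁) = (199, 15);  199² − 176·15² = 1 ✓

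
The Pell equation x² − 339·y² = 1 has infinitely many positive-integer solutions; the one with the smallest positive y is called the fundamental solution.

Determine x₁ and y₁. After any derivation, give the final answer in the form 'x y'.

[18; 2,2,2,1,17,1,2,2,2,36] for √339; ℓ=10 ⇒ convergent index 9
step 0: (18, 1)  from 18·(1,0) + (0,1)
step 1: (37, 2)  from 2·(18,1) + (1,0)
step 2: (92, 5)  from 2·(37,2) + (18,1)
step 3: (221, 12)  from 2·(92,5) + (37,2)
…
step 6: (5855, 318)  from 1·(5542,301) + (313,17)
…
step 8: (40359, 2192)  from 2·(17252,937) + (5855,318)
step 9: (97970, 5321)  from 2·(40359,2192) + (17252,937)
(x₁, y₁) = (97970, 5321);  97970² − 339·5321² = 1 ✓

97970 5321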